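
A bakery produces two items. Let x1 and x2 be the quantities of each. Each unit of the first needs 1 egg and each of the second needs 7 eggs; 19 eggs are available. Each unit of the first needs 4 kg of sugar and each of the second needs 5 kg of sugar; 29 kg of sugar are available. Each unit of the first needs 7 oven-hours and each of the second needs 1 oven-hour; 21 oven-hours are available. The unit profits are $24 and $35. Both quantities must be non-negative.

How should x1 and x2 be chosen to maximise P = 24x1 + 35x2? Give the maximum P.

x1 = 8/3, x2 = 7/3, maximum P = 437/3

At the optimal vertex, x1 + 7x2 = 19 and 7x1 + x2 = 21.
Solving simultaneously gives x1 = 8/3, x2 = 7/3.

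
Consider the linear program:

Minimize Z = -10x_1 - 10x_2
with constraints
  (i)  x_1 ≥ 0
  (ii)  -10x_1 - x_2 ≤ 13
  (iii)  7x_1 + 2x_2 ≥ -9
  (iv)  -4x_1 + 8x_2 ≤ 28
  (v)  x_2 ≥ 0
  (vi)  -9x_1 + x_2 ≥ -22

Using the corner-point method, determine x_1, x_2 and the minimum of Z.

x_1 = 3, x_2 = 5, minimum Z = -80

Feasible corners and Z = -10x_1 - 10x_2:
  (0, 7/2) → Z = -35
  (0, 0) → Z = 0
  (3, 5) → Z = -80
  (22/9, 0) → Z = -220/9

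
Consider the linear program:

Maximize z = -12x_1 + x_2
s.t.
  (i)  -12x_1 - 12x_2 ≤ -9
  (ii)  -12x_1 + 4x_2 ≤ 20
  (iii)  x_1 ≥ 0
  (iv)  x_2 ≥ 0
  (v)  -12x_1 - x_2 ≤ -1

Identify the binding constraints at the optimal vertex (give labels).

(ii) and (iii)

Extreme points and z = -12x_1 + x_2:
  (3/4, 0) → z = -9
  (1/44, 8/11) → z = 5/11
  (0, 5) → z = 5
  (0, 1) → z = 1
The feasible region is unbounded (it extends along (1, 3), (1, 0)), but z strictly decreases along every unbounded feasible direction, so there is no improving ray and the maximum is attained at a vertex.

The maximum is at (0, 5). Substituting into each constraint, equality holds for (ii) and (iii); the remaining constraints have slack.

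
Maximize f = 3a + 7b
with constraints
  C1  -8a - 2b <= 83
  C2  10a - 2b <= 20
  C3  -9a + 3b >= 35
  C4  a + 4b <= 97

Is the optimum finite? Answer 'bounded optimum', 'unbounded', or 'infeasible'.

Vertices and f = 3a + 7b:
  (-319/42, -467/42) → f = -2113/21
  (-263/15, 859/30) → f = 887/6
  (151/39, 908/39) → f = 6809/39
The feasible region has finitely many vertices and no improving ray; the maximum is 6809/39 at (151/39, 908/39).

bounded optimum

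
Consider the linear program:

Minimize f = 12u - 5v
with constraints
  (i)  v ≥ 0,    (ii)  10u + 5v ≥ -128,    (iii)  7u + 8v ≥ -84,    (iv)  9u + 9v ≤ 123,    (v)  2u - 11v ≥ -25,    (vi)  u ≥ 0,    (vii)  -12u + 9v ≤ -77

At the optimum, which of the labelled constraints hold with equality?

(i) and (vii)

Vertices and f = 12u - 5v:
  (41/3, 0) → f = 164
  (77/12, 0) → f = 77
  (376/39, 157/39) → f = 3727/39
  (536/57, 227/57) → f = 5297/57

The minimum is at (77/12, 0). Substituting into each constraint, equality holds for (i) and (vii); the remaining constraints have slack.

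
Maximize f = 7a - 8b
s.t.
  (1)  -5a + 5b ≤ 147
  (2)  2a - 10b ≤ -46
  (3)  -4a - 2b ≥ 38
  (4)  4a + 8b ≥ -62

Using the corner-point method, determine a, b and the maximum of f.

a = -118/11, b = 27/11, maximum f = -1042/11

Extreme points and f = 7a - 8b:
  (-242/15, 199/15) → f = -3286/15
  (-743/30, 139/30) → f = -6313/30
  (-118/11, 27/11) → f = -1042/11
  (-247/14, 15/14) → f = -1849/14

The optimum lies where 2a - 10b = -46 and -4a - 2b = 38.
Solving simultaneously gives a = -118/11, b = 27/11.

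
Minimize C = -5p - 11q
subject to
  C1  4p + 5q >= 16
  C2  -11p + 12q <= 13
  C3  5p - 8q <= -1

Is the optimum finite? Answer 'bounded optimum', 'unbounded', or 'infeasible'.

From the feasible point (127/103, 228/103), moving in the direction (12, 11) keeps every constraint satisfied while C decreases without bound.

unbounded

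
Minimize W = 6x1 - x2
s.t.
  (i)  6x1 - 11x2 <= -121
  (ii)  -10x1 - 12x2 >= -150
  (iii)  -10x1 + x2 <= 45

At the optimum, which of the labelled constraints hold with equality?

(ii) and (iii)

Corner points and W = 6x1 - x2:
  (99/91, 1055/91) → W = -461/91
  (-187/52, 235/26) → W = -398/13
  (-3, 15) → W = -33

The minimum is at (-3, 15). Substituting into each constraint, equality holds for (ii) and (iii); the remaining constraints have slack.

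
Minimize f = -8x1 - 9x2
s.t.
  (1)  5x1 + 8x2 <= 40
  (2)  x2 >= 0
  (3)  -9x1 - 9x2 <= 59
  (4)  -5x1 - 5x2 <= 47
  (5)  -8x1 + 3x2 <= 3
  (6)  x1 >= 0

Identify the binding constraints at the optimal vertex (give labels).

Feasible corners and f = -8x1 - 9x2:
  (8, 0) → f = -64
  (96/79, 335/79) → f = -3783/79
  (0, 0) → f = 0
  (0, 1) → f = -9

The minimum is at (8, 0). Substituting into each constraint, equality holds for (1) and (2); the remaining constraints have slack.

(1) and (2)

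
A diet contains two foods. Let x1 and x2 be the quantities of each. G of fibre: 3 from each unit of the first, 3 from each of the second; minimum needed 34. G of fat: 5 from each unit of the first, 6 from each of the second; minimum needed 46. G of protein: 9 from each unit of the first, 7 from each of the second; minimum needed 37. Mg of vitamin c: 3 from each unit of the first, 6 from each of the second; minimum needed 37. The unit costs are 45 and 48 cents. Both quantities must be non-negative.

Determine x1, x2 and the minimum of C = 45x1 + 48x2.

x1 = 31/3, x2 = 1, minimum C = 513

Extreme points and C = 45x1 + 48x2:
  (0, 34/3) → C = 544
  (37/3, 0) → C = 555
  (31/3, 1) → C = 513
The feasible region is unbounded (it extends along (0, 1), (1, 0)), but C strictly increases along every unbounded feasible direction, so there is no improving ray and the minimum is attained at a vertex.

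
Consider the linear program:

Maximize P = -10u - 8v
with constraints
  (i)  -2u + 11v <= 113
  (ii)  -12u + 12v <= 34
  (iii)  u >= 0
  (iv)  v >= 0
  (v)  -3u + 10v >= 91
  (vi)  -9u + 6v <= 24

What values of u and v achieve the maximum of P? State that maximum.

u = 188/21, v = 165/14, maximum P = -3860/21

Extreme points and P = -10u - 8v:
  (491/54, 322/27) → P = -559/3
  (129/13, 157/13) → P = -2546/13
  (188/21, 165/14) → P = -3860/21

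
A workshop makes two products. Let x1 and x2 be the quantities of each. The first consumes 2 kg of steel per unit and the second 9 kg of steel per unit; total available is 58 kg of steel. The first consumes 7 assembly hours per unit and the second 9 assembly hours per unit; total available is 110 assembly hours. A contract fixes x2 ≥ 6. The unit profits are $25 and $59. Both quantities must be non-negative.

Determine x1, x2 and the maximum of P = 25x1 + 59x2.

x1 = 2, x2 = 6, maximum P = 404

Extreme points and P = 25x1 + 59x2:
  (0, 58/9) → P = 3422/9
  (0, 6) → P = 354
  (2, 6) → P = 404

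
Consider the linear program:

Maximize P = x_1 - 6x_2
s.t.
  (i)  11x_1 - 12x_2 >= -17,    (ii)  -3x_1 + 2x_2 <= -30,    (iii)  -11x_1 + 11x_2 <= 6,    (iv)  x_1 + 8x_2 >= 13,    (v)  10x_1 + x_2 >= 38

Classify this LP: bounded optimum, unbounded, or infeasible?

unbounded

From the feasible point (197/7, 381/14), moving in the direction (8, -1) keeps every constraint satisfied while P increases without bound.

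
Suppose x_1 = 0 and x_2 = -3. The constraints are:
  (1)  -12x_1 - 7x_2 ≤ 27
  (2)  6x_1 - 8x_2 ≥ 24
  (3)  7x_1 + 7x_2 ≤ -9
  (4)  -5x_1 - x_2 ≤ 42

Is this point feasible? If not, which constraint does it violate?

(1): 21 ≤ 27 ✓
(2): 24 ≥ 24 ✓
(3): -21 ≤ -9 ✓
(4): 3 ≤ 42 ✓

feasible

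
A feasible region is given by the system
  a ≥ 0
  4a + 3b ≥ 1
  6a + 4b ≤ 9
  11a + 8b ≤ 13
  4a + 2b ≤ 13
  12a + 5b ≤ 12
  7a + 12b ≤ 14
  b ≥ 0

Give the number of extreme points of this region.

6

Pairwise boundary intersections that survive every other constraint:
  (0, 1/3)
  (0, 7/6)
  (1/4, 0)
  (31/41, 24/41)
  (11/19, 63/76)
  (1, 0)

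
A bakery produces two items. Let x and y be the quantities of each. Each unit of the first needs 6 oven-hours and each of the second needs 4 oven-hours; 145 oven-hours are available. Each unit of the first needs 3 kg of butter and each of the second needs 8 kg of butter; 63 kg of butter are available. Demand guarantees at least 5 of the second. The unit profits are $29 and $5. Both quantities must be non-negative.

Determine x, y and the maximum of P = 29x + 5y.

x = 23/3, y = 5, maximum P = 742/3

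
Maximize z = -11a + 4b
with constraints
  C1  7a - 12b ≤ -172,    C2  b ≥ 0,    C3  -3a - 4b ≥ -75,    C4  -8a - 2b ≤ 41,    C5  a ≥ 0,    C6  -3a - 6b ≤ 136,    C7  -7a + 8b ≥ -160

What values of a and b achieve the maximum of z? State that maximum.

Vertices and z = -11a + 4b:
  (53/16, 1041/64) → z = 229/8
  (0, 43/3) → z = 172/3
  (0, 75/4) → z = 75

a = 0, b = 75/4, maximum z = 75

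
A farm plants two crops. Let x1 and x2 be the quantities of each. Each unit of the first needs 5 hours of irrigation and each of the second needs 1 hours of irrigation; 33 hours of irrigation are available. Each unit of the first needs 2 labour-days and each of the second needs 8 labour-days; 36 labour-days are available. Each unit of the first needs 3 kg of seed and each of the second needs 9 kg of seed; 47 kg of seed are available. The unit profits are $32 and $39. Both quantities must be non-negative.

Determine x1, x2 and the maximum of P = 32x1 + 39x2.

Extreme points and P = 32x1 + 39x2:
  (0, 0) → P = 0
  (0, 9/2) → P = 351/2
  (33/5, 0) → P = 1056/5
  (6, 3) → P = 309

x1 = 6, x2 = 3, maximum P = 309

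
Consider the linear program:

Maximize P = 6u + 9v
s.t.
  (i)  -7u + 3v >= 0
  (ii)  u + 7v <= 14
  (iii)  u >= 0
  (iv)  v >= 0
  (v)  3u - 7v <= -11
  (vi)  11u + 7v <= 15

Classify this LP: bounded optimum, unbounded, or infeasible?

Feasible corners and P = 6u + 9v:
  (0, 2) → P = 18
  (1/10, 139/70) → P = 1293/70
  (0, 11/7) → P = 99/7
  (2/7, 83/49) → P = 831/49
The feasible region has finitely many vertices and no improving ray; the maximum is 1293/70 at (1/10, 139/70).

bounded optimum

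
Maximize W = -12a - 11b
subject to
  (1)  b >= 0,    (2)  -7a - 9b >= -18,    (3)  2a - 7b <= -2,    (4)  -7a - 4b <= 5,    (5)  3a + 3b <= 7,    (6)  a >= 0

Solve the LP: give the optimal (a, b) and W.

Vertices and W = -12a - 11b:
  (3/2, 5/6) → W = -163/6
  (0, 2) → W = -22
  (43/27, 20/27) → W = -736/27
  (0, 2/7) → W = -22/7

a = 0, b = 2/7, maximum W = -22/7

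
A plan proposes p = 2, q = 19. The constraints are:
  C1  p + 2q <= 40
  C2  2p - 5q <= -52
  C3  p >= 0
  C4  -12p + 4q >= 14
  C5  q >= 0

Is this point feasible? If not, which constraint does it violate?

C1: 40 ≤ 40 ✓
C2: -91 ≤ -52 ✓
C3: 2 ≥ 0 ✓
C4: 52 ≥ 14 ✓
C5: 19 ≥ 0 ✓

feasible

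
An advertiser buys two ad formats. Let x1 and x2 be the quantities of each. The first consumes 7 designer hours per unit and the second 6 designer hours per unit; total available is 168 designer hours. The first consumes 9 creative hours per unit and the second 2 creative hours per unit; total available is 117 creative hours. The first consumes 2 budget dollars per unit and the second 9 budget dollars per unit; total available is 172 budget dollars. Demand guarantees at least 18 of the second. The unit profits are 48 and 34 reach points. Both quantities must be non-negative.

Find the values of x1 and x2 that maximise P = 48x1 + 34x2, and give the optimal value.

Feasible corners and P = 48x1 + 34x2:
  (0, 172/9) → P = 5848/9
  (0, 18) → P = 612
  (5, 18) → P = 852

The binding constraints are 2x1 + 9x2 = 172 and x2 = 18.
Solving simultaneously gives x1 = 5, x2 = 18.

x1 = 5, x2 = 18, maximum P = 852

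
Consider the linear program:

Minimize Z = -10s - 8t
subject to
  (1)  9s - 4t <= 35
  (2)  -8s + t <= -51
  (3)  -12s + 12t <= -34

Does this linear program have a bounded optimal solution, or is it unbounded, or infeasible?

infeasible

The boundaries 9s - 4t = 35 and -8s + t = -51 meet at (169/23, 179/23), but that point violates -12s + 12t ≤ -34. Every candidate vertex is excluded by some other constraint, so the feasible region is empty.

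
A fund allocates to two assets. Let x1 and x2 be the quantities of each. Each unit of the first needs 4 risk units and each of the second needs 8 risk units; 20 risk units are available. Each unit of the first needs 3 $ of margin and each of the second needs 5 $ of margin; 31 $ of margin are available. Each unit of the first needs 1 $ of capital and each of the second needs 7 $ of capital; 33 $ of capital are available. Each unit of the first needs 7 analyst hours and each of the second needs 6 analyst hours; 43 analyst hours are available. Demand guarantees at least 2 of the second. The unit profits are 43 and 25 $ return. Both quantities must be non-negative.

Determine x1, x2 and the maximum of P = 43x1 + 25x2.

x1 = 1, x2 = 2, maximum P = 93

At the optimal vertex, 4x1 + 8x2 = 20 and x2 = 2.
Solving simultaneously gives x1 = 1, x2 = 2.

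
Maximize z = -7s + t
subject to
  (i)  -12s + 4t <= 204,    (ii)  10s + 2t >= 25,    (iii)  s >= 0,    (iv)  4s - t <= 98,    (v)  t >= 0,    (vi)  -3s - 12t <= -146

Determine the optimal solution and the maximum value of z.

Vertices and z = -7s + t:
  (0, 51) → z = 51
  (149, 498) → z = -545
  (0, 25/2) → z = 25/2
  (4/57, 1385/114) → z = 443/38
  (1322/51, 290/51) → z = -2988/17

s = 0, t = 51, maximum z = 51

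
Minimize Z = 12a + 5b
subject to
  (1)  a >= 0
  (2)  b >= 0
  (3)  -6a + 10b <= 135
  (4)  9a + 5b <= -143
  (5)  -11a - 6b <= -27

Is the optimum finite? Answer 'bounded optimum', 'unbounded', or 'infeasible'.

infeasible

The boundaries a = 0 and -6a + 10b = 135 meet at (0, 27/2), but that point violates 9a + 5b ≤ -143. Every candidate vertex is excluded by some other constraint, so the feasible region is empty.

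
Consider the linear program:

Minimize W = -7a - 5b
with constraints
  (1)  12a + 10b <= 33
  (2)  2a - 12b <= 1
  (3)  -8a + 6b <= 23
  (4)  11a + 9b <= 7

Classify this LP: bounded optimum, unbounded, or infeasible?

Feasible corners and W = -7a - 5b:
  (-47/14, -9/14) → W = 187/7
  (31/50, 1/50) → W = -111/25
  (-55/46, 103/46) → W = -65/23
The feasible region has finitely many vertices and no improving ray; the minimum is -111/25 at (31/50, 1/50).

bounded optimum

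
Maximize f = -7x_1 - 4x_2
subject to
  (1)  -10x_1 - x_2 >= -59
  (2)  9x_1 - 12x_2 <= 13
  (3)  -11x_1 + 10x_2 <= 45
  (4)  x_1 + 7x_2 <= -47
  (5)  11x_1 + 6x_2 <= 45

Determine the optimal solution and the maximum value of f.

x_1 = -335/21, x_2 = -274/21, maximum f = 1147/7

The binding constraints are 9x_1 - 12x_2 = 13 and -11x_1 + 10x_2 = 45.
Solving simultaneously gives x_1 = -335/21, x_2 = -274/21.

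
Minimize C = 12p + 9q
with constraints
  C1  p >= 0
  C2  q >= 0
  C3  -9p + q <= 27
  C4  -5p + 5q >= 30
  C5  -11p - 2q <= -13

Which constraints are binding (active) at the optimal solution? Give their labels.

C4 and C5

Feasible corners and C = 12p + 9q:
  (0, 27) → C = 243
  (0, 13/2) → C = 117/2
  (1/13, 79/13) → C = 723/13
The feasible region is unbounded (it extends along (1, 1), (1, 9)), but C strictly increases along every unbounded feasible direction, so there is no improving ray and the minimum is attained at a vertex.

The minimum is at (1/13, 79/13). Substituting into each constraint, equality holds for C4 and C5; the remaining constraints have slack.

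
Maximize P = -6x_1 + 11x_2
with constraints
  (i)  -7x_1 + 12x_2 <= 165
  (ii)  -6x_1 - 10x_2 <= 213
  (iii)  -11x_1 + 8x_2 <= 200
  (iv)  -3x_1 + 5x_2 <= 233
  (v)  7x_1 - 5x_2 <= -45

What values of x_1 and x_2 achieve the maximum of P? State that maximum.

x_1 = 285/49, x_2 = 120/7, maximum P = 7530/49

Vertices and P = -6x_1 + 11x_2:
  (-270/19, 415/76) → P = 11045/76
  (285/49, 120/7) → P = 7530/49
  (-1852/79, -1143/158) → P = 9651/158
  (-303/20, -1221/100) → P = -4341/100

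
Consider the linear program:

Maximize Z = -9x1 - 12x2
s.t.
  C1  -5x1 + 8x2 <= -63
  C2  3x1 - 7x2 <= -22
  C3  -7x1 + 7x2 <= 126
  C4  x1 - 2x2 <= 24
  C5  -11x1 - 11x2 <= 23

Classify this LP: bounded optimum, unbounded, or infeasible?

bounded optimum

Feasible corners and Z = -9x1 - 12x2:
  (617/11, 299/11) → Z = -831
  (212, 94) → Z = -3036
The feasible region has finitely many vertices and no improving ray; the maximum is -831 at (617/11, 299/11).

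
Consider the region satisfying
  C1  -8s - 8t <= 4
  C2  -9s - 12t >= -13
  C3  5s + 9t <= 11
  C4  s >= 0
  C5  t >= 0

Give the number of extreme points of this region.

3

Intersecting each pair of boundary lines and keeping only the points that satisfy every inequality leaves:
  (0, 13/12)
  (13/9, 0)
  (0, 0)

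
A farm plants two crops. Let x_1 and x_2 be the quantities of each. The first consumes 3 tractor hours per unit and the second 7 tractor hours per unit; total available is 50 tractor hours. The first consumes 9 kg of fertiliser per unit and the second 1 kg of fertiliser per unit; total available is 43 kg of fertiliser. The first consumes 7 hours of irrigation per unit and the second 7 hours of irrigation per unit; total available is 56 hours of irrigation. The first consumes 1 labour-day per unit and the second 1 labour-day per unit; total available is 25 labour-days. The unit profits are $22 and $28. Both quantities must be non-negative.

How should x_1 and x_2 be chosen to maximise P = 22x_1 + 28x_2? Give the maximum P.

The binding constraints are 3x_1 + 7x_2 = 50 and 7x_1 + 7x_2 = 56.
Solving simultaneously gives x_1 = 3/2, x_2 = 13/2.

x_1 = 3/2, x_2 = 13/2, maximum P = 215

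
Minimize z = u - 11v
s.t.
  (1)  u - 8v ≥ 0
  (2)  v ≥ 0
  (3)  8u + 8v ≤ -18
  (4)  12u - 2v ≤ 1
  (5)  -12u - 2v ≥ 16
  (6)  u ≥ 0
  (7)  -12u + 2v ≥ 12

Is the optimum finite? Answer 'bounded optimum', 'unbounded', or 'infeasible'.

The boundaries u = 0 and -12u + 2v = 12 meet at (0, 6), but that point violates u - 8v ≥ 0. Every candidate vertex is excluded by some other constraint, so the feasible region is empty.

infeasible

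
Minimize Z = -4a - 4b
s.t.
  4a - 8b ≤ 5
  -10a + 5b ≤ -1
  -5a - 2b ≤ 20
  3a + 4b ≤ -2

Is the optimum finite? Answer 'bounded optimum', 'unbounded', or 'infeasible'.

bounded optimum

Vertices and Z = -4a - 4b:
  (-17/60, -23/30) → Z = 21/5
  (1/10, -23/40) → Z = 19/10
  (-6/55, -23/55) → Z = 116/55
The feasible region has finitely many vertices and no improving ray; the minimum is 19/10 at (1/10, -23/40).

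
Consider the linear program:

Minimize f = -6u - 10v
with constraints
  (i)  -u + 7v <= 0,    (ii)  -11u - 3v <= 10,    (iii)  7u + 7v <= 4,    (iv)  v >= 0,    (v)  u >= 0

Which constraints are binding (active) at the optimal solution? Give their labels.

Vertices and f = -6u - 10v:
  (1/2, 1/14) → f = -26/7
  (0, 0) → f = 0
  (4/7, 0) → f = -24/7

The minimum is at (1/2, 1/14). Substituting into each constraint, equality holds for (i) and (iii); the remaining constraints have slack.

(i) and (iii)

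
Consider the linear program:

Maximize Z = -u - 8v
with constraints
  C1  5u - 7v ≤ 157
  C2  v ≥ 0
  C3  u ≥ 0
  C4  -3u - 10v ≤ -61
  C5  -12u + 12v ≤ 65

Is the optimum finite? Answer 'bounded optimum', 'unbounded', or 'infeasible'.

bounded optimum

Extreme points and Z = -u - 8v:
  (157/5, 0) → Z = -157/5
  (61/3, 0) → Z = -61/3
  (41/78, 309/52) → Z = -3749/78
The feasible region has finitely many vertices and no improving ray; the maximum is -61/3 at (61/3, 0).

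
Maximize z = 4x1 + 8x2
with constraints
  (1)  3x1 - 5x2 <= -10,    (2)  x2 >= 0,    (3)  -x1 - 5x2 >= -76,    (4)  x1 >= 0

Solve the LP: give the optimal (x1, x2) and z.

Vertices and z = 4x1 + 8x2:
  (33/2, 119/10) → z = 806/5
  (0, 2) → z = 16
  (0, 76/5) → z = 608/5

x1 = 33/2, x2 = 119/10, maximum z = 806/5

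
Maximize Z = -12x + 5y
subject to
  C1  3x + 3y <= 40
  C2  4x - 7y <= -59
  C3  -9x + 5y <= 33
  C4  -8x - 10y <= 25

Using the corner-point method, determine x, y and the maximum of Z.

x = 64/43, y = 399/43, maximum Z = 1227/43

The binding constraints are 4x - 7y = -59 and -9x + 5y = 33.
Solving simultaneously gives x = 64/43, y = 399/43.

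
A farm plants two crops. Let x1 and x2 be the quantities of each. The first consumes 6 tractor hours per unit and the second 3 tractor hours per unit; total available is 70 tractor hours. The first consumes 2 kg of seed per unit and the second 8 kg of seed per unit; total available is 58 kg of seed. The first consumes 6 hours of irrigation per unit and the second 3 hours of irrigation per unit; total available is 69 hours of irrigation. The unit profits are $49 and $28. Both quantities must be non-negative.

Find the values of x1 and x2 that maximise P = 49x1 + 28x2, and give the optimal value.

Extreme points and P = 49x1 + 28x2:
  (0, 0) → P = 0
  (0, 29/4) → P = 203
  (23/2, 0) → P = 1127/2
  (9, 5) → P = 581

The optimum lies where 2x1 + 8x2 = 58 and 6x1 + 3x2 = 69.
Solving simultaneously gives x1 = 9, x2 = 5.

x1 = 9, x2 = 5, maximum P = 581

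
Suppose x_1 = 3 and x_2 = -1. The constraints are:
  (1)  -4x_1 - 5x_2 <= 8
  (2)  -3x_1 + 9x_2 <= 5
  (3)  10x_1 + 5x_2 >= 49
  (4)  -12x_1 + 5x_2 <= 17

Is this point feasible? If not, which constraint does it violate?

not feasible — violates (3)

Constraint (3): 10x_1 + 5x_2 = 25, which is not ≥ 49. All other constraints are satisfied.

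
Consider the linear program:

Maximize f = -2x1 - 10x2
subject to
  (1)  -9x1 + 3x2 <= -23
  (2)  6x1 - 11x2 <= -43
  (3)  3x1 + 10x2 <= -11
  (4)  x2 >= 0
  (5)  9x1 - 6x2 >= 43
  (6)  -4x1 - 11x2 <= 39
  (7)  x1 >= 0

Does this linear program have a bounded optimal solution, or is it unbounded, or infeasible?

The boundaries 6x1 - 11x2 = -43 and 9x1 - 6x2 = 43 meet at (731/63, 215/21), but that point violates 3x1 + 10x2 ≤ -11. Every candidate vertex is excluded by some other constraint, so the feasible region is empty.

infeasible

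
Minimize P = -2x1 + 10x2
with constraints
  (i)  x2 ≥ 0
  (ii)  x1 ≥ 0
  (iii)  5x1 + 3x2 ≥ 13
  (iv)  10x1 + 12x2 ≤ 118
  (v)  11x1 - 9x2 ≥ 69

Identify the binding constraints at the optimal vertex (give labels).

(i) and (iv)

Vertices and P = -2x1 + 10x2:
  (59/5, 0) → P = -118/5
  (69/11, 0) → P = -138/11
  (315/37, 304/111) → P = 1150/111

The minimum is at (59/5, 0). Substituting into each constraint, equality holds for (i) and (iv); the remaining constraints have slack.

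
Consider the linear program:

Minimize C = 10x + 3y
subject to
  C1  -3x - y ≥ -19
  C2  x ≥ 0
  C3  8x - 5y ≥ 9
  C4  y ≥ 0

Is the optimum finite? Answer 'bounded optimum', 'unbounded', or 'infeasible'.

bounded optimum

Corner points and C = 10x + 3y:
  (104/23, 125/23) → C = 1415/23
  (19/3, 0) → C = 190/3
  (9/8, 0) → C = 45/4
The feasible region has finitely many vertices and no improving ray; the minimum is 45/4 at (9/8, 0).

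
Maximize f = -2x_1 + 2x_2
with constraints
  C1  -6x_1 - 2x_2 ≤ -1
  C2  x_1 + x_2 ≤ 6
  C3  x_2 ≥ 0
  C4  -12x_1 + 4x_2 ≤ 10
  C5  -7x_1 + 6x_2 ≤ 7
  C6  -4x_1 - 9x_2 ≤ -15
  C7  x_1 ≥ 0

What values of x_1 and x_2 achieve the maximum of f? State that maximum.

Corner points and f = -2x_1 + 2x_2:
  (6, 0) → f = -12
  (29/13, 49/13) → f = 40/13
  (15/4, 0) → f = -15/2
  (9/29, 133/87) → f = 212/87

x_1 = 29/13, x_2 = 49/13, maximum f = 40/13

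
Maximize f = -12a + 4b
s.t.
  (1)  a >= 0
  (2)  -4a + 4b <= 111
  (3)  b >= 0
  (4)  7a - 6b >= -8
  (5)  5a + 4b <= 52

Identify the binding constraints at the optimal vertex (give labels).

Vertices and f = -12a + 4b:
  (0, 0) → f = 0
  (0, 4/3) → f = 16/3
  (52/5, 0) → f = -624/5
  (140/29, 202/29) → f = -872/29

The maximum is at (0, 4/3). Substituting into each constraint, equality holds for (1) and (4); the remaining constraints have slack.

(1) and (4)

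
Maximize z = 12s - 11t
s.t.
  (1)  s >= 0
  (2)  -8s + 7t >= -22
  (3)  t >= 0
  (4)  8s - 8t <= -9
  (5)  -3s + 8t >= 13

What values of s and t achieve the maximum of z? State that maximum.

s = 239/8, t = 31, maximum z = 35/2

Feasible corners and z = 12s - 11t:
  (0, 13/8) → z = -143/8
  (239/8, 31) → z = 35/2
  (4/5, 77/40) → z = -463/40
The feasible region is unbounded (it extends along (0, 1), (7, 8)), but z strictly decreases along every unbounded feasible direction, so there is no improving ray and the maximum is attained at a vertex.

At the optimal vertex, -8s + 7t = -22 and 8s - 8t = -9.
Solving simultaneously gives s = 239/8, t = 31.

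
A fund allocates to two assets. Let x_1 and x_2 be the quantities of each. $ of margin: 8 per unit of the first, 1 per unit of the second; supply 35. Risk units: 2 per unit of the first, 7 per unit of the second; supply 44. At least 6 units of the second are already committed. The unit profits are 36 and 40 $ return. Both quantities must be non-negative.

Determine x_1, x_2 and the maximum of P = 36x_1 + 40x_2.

Vertices and P = 36x_1 + 40x_2:
  (0, 44/7) → P = 1760/7
  (0, 6) → P = 240
  (1, 6) → P = 276

The binding constraints are 2x_1 + 7x_2 = 44 and x_2 = 6.
Solving simultaneously gives x_1 = 1, x_2 = 6.

x_1 = 1, x_2 = 6, maximum P = 276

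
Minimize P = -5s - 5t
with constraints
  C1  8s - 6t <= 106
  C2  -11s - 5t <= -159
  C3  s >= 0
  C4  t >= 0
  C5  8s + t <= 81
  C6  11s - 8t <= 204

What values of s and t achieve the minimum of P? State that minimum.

Extreme points and P = -5s - 5t:
  (0, 159/5) → P = -159
  (246/29, 381/29) → P = -3135/29
  (0, 81) → P = -405

At the optimal vertex, s = 0 and 8s + t = 81.
Solving simultaneously gives s = 0, t = 81.

s = 0, t = 81, minimum P = -405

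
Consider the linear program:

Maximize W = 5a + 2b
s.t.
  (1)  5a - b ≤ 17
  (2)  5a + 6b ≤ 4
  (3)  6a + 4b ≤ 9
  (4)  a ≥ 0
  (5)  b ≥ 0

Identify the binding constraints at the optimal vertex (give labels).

Extreme points and W = 5a + 2b:
  (0, 2/3) → W = 4/3
  (4/5, 0) → W = 4
  (0, 0) → W = 0

The maximum is at (4/5, 0). Substituting into each constraint, equality holds for (2) and (5); the remaining constraints have slack.

(2) and (5)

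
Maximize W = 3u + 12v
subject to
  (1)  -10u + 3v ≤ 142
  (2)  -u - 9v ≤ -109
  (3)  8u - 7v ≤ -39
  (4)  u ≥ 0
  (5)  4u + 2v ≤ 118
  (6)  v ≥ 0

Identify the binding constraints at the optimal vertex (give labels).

(1) and (5)

Extreme points and W = 3u + 12v:
  (0, 142/3) → W = 568
  (35/16, 437/8) → W = 10593/16
  (412/79, 911/79) → W = 12168/79
  (0, 109/9) → W = 436/3
  (17, 25) → W = 351

The maximum is at (35/16, 437/8). Substituting into each constraint, equality holds for (1) and (5); the remaining constraints have slack.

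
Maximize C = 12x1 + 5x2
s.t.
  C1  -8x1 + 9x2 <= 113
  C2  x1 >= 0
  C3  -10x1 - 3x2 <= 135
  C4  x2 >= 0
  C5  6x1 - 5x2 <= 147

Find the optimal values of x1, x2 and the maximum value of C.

Extreme points and C = 12x1 + 5x2:
  (0, 113/9) → C = 565/9
  (944/7, 927/7) → C = 15963/7
  (0, 0) → C = 0
  (49/2, 0) → C = 294

The optimum lies where -8x1 + 9x2 = 113 and 6x1 - 5x2 = 147.
Solving simultaneously gives x1 = 944/7, x2 = 927/7.

x1 = 944/7, x2 = 927/7, maximum C = 15963/7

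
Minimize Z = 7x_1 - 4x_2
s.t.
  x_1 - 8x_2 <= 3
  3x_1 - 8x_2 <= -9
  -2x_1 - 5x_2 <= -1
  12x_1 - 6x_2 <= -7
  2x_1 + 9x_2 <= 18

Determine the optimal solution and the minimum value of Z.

x_1 = -81/8, x_2 = 17/4, minimum Z = -703/8

The binding constraints are -2x_1 - 5x_2 = -1 and 2x_1 + 9x_2 = 18.
Solving simultaneously gives x_1 = -81/8, x_2 = 17/4.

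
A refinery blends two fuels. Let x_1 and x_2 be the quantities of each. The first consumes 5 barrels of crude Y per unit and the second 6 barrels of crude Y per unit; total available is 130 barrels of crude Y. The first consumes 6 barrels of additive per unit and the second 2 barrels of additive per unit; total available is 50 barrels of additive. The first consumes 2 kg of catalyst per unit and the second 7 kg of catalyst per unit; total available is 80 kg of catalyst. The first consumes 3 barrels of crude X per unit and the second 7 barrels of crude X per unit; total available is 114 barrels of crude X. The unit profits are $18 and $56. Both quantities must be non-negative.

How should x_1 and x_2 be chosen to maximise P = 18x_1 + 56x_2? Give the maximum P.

Vertices and P = 18x_1 + 56x_2:
  (0, 0) → P = 0
  (0, 80/7) → P = 640
  (25/3, 0) → P = 150
  (5, 10) → P = 650

The binding constraints are 6x_1 + 2x_2 = 50 and 2x_1 + 7x_2 = 80.
Solving simultaneously gives x_1 = 5, x_2 = 10.

x_1 = 5, x_2 = 10, maximum P = 650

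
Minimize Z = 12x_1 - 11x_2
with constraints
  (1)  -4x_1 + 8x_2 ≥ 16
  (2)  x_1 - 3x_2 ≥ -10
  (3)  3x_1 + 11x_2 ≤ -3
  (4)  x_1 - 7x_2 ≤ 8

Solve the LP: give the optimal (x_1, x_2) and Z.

x_1 = -47/2, x_2 = -9/2, minimum Z = -465/2

The binding constraints are x_1 - 3x_2 = -10 and x_1 - 7x_2 = 8.
Solving simultaneously gives x_1 = -47/2, x_2 = -9/2.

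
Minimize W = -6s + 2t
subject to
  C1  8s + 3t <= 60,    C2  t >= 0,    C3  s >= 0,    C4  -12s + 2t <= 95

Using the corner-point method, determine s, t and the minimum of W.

Extreme points and W = -6s + 2t:
  (15/2, 0) → W = -45
  (0, 20) → W = 40
  (0, 0) → W = 0

The optimum lies where 8s + 3t = 60 and t = 0.
Solving simultaneously gives s = 15/2, t = 0.

s = 15/2, t = 0, minimum W = -45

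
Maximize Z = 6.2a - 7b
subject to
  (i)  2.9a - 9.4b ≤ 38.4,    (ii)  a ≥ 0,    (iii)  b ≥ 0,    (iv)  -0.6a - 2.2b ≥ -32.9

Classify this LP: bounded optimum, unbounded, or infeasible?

bounded optimum

Corner points and Z = 6.2a - 7b:
  (384/29, 0) → Z = 11904/145
  (19687/601, 7237/1202) → Z = 967299/6010
  (0, 0) → Z = 0
  (0, 329/22) → Z = -2303/22
The feasible region has finitely many vertices and no improving ray; the maximum is 967299/6010 at (19687/601, 7237/1202).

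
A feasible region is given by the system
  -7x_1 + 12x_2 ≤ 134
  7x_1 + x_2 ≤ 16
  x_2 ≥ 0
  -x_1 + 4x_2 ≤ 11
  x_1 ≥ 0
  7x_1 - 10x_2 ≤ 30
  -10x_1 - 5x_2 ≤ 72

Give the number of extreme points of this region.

Pairwise boundary intersections that survive every other constraint:
  (16/7, 0)
  (53/29, 93/29)
  (0, 0)
  (0, 11/4)

4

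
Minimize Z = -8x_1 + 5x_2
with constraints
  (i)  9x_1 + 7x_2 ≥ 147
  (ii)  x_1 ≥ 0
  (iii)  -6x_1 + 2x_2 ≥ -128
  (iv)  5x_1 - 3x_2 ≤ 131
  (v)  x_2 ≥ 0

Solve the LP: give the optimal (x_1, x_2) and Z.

Vertices and Z = -8x_1 + 5x_2:
  (0, 21) → Z = 105
  (49/3, 0) → Z = -392/3
  (64/3, 0) → Z = -512/3
The feasible region is unbounded (it extends along (0, 1), (1, 3)), but Z strictly increases along every unbounded feasible direction, so there is no improving ray and the minimum is attained at a vertex.

The optimum lies where -6x_1 + 2x_2 = -128 and x_2 = 0.
Solving simultaneously gives x_1 = 64/3, x_2 = 0.

x_1 = 64/3, x_2 = 0, minimum Z = -512/3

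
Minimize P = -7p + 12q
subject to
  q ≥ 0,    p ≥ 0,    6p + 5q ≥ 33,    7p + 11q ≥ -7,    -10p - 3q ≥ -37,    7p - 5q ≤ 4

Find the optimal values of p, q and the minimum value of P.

Vertices and P = -7p + 12q:
  (0, 33/5) → P = 396/5
  (0, 37/3) → P = 148
  (43/16, 27/8) → P = 347/16

p = 43/16, q = 27/8, minimum P = 347/16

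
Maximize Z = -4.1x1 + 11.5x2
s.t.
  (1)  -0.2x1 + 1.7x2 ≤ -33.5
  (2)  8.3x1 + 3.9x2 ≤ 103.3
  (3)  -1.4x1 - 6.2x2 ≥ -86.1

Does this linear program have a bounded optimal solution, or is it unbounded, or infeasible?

From the feasible point (30626/1489, -25739/1489), moving in the direction (-1.7, -0.2) keeps every constraint satisfied while Z increases without bound.

unbounded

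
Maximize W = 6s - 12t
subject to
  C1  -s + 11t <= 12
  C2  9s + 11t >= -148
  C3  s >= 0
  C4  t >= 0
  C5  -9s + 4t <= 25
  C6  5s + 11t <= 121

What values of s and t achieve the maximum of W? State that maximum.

Vertices and W = 6s - 12t:
  (0, 12/11) → W = -144/11
  (109/6, 181/66) → W = 837/11
  (0, 0) → W = 0
  (121/5, 0) → W = 726/5

At the optimal vertex, t = 0 and 5s + 11t = 121.
Solving simultaneously gives s = 121/5, t = 0.

s = 121/5, t = 0, maximum W = 726/5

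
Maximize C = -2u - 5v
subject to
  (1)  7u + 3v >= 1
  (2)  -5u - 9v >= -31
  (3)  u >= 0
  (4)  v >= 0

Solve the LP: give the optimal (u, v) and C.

u = 1/7, v = 0, maximum C = -2/7

Corner points and C = -2u - 5v:
  (0, 1/3) → C = -5/3
  (1/7, 0) → C = -2/7
  (0, 31/9) → C = -155/9
  (31/5, 0) → C = -62/5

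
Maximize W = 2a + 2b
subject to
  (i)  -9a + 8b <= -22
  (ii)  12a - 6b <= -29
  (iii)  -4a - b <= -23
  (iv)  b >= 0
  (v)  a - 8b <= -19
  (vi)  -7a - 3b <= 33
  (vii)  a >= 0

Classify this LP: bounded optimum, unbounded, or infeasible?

The boundaries -9a + 8b = -22 and a - 8b = -19 meet at (41/8, 193/64), but that point violates 12a - 6b ≤ -29. Every candidate vertex is excluded by some other constraint, so the feasible region is empty.

infeasible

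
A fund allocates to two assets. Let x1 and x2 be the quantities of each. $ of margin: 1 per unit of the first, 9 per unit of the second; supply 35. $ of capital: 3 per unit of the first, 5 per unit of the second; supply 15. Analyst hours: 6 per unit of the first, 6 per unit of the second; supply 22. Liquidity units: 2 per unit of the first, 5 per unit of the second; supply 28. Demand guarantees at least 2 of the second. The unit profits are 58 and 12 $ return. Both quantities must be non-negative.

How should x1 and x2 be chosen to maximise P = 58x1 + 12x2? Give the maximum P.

Feasible corners and P = 58x1 + 12x2:
  (0, 3) → P = 36
  (0, 2) → P = 24
  (5/3, 2) → P = 362/3

x1 = 5/3, x2 = 2, maximum P = 362/3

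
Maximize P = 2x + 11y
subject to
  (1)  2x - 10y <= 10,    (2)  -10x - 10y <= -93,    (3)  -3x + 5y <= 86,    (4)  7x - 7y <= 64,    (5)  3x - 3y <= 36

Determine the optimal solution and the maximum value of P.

x = 461/7, y = 397/7, maximum P = 5289/7

Vertices and P = 2x + 11y:
  (103/12, 43/60) → P = 501/20
  (285/28, 29/28) → P = 127/4
  (-79/16, 1139/80) → P = 11739/80
  (461/7, 397/7) → P = 5289/7

At the optimal vertex, -3x + 5y = 86 and 7x - 7y = 64.
Solving simultaneously gives x = 461/7, y = 397/7.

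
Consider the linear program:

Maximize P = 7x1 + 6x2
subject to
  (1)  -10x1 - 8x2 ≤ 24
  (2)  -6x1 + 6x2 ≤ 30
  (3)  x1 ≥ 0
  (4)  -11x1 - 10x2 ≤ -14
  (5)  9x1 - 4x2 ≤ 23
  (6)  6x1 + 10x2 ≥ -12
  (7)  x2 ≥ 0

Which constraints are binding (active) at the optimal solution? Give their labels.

Extreme points and P = 7x1 + 6x2:
  (0, 5) → P = 30
  (43/5, 68/5) → P = 709/5
  (0, 7/5) → P = 42/5
  (14/11, 0) → P = 98/11
  (23/9, 0) → P = 161/9

The maximum is at (43/5, 68/5). Substituting into each constraint, equality holds for (2) and (5); the remaining constraints have slack.

(2) and (5)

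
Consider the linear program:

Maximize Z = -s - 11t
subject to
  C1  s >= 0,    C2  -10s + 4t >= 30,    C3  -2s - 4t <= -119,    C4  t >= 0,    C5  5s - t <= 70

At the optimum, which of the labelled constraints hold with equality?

Vertices and Z = -s - 11t:
  (0, 119/4) → Z = -1309/4
  (89/12, 625/24) → Z = -2351/8
  (31, 85) → Z = -966
The feasible region is unbounded (it extends along (0, 1), (1, 5)), but Z strictly decreases along every unbounded feasible direction, so there is no improving ray and the maximum is attained at a vertex.

The maximum is at (89/12, 625/24). Substituting into each constraint, equality holds for C2 and C3; the remaining constraints have slack.

C2 and C3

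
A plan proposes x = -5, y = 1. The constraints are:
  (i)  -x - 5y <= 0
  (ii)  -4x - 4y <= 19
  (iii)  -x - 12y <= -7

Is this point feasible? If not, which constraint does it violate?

feasible

(i): 0 ≤ 0 ✓
(ii): 16 ≤ 19 ✓
(iii): -7 ≤ -7 ✓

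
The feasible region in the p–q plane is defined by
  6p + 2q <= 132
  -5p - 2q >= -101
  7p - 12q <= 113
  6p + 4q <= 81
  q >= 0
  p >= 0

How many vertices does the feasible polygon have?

3

Pairwise boundary intersections that survive every other constraint:
  (27/2, 0)
  (0, 81/4)
  (0, 0)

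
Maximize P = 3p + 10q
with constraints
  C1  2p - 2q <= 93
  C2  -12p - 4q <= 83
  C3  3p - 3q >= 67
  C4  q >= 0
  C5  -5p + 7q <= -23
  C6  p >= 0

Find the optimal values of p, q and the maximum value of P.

p = 605/4, q = 419/4, maximum P = 6005/4

Vertices and P = 3p + 10q:
  (93/2, 0) → P = 279/2
  (605/4, 419/4) → P = 6005/4
  (67/3, 0) → P = 67
  (200/3, 133/3) → P = 1930/3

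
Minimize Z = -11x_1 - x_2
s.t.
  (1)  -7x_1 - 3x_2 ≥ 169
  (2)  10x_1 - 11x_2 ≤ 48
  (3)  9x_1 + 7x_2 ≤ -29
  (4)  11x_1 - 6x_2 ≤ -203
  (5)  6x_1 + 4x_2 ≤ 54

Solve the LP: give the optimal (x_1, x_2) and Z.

The feasible region is unbounded (it extends along (-7, 9), (-11, -10)), but Z strictly increases along every unbounded feasible direction, so there is no improving ray and the minimum is attained at a vertex.

The binding constraints are -7x_1 - 3x_2 = 169 and 11x_1 - 6x_2 = -203.
Solving simultaneously gives x_1 = -541/25, x_2 = -146/25.

x_1 = -541/25, x_2 = -146/25, minimum Z = 6097/25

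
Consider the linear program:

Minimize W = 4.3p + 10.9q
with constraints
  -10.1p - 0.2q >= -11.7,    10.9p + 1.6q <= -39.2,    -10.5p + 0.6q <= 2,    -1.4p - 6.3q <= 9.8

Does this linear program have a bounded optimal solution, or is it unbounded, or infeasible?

infeasible

The boundaries -10.1p - 0.2q = -11.7 and 10.9p + 1.6q = -39.2 meet at (1328/699, -52345/1398), but that point violates -1.4p - 6.3q ≤ 9.8. Every candidate vertex is excluded by some other constraint, so the feasible region is empty.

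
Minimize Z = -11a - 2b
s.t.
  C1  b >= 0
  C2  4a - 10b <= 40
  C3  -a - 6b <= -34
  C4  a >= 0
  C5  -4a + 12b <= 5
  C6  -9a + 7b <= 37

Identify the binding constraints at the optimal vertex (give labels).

Extreme points and Z = -11a - 2b:
  (290/17, 48/17) → Z = -3286/17
  (265/4, 45/2) → Z = -3095/4
  (21/2, 47/12) → Z = -370/3

The minimum is at (265/4, 45/2). Substituting into each constraint, equality holds for C2 and C5; the remaining constraints have slack.

C2 and C5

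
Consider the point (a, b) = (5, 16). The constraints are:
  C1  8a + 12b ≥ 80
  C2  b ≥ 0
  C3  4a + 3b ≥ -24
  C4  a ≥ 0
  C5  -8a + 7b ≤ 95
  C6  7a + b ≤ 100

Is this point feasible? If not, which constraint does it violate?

feasible

C1: 232 ≥ 80 ✓
C2: 16 ≥ 0 ✓
C3: 68 ≥ -24 ✓
C4: 5 ≥ 0 ✓
C5: 72 ≤ 95 ✓
C6: 51 ≤ 100 ✓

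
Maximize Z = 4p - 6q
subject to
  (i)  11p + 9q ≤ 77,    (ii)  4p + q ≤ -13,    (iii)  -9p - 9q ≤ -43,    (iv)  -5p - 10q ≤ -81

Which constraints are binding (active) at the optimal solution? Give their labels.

(ii) and (iv)

Corner points and Z = 4p - 6q:
  (-194/25, 451/25) → Z = -3482/25
  (-211/35, 389/35) → Z = -454/5
  (-299/45, 514/45) → Z = -856/9
The feasible region is unbounded (it extends along (-9, 11), (-1, 1)), but Z strictly decreases along every unbounded feasible direction, so there is no improving ray and the maximum is attained at a vertex.

The maximum is at (-211/35, 389/35). Substituting into each constraint, equality holds for (ii) and (iv); the remaining constraints have slack.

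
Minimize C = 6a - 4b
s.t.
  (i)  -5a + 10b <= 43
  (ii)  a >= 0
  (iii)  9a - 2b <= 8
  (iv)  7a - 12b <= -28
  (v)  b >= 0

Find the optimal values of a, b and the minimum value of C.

At the optimal vertex, -5a + 10b = 43 and a = 0.
Solving simultaneously gives a = 0, b = 43/10.

a = 0, b = 43/10, minimum C = -86/5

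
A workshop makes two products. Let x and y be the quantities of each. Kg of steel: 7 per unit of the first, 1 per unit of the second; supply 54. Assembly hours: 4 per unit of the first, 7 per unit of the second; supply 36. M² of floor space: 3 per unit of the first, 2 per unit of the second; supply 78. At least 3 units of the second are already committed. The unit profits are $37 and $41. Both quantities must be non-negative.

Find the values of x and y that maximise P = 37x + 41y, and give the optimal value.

Extreme points and P = 37x + 41y:
  (0, 36/7) → P = 1476/7
  (0, 3) → P = 123
  (15/4, 3) → P = 1047/4

x = 15/4, y = 3, maximum P = 1047/4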